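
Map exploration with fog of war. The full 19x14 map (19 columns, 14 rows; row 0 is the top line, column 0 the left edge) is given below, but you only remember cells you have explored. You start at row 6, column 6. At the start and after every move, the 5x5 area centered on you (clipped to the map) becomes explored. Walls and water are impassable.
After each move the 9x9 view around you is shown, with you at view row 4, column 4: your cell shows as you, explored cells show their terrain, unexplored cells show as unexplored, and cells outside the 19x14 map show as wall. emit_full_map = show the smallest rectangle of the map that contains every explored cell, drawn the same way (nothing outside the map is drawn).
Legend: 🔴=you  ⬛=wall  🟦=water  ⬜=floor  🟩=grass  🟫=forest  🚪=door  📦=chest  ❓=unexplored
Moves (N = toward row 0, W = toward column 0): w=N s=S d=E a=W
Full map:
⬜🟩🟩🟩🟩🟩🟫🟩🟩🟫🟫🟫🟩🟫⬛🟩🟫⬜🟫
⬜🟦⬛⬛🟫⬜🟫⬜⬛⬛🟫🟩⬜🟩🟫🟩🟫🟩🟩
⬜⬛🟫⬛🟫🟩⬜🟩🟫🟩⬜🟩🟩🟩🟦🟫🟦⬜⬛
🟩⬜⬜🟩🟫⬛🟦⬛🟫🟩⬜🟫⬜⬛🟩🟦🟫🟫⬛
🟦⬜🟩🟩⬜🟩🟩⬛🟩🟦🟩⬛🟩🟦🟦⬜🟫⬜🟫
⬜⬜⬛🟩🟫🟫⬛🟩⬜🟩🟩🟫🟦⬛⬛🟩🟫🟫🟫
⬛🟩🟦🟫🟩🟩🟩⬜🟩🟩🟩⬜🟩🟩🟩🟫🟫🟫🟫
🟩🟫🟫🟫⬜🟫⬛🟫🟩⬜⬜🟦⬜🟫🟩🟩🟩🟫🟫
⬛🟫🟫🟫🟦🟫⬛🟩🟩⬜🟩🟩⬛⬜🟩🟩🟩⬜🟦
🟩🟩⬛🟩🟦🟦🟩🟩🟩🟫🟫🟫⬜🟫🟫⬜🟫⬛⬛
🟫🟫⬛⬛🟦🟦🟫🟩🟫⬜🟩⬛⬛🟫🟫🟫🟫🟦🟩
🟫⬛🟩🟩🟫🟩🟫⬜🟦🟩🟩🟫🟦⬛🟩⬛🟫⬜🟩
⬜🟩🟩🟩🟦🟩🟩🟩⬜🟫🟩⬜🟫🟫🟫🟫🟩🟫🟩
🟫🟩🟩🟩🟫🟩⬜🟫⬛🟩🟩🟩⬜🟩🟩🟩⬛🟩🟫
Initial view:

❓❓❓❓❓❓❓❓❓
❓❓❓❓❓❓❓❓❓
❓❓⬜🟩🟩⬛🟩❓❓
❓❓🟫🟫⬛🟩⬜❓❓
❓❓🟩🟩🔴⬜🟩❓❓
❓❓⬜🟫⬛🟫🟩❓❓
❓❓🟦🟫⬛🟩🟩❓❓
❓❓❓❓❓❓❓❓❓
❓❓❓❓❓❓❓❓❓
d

❓❓❓❓❓❓❓❓❓
❓❓❓❓❓❓❓❓❓
❓⬜🟩🟩⬛🟩🟦❓❓
❓🟫🟫⬛🟩⬜🟩❓❓
❓🟩🟩🟩🔴🟩🟩❓❓
❓⬜🟫⬛🟫🟩⬜❓❓
❓🟦🟫⬛🟩🟩⬜❓❓
❓❓❓❓❓❓❓❓❓
❓❓❓❓❓❓❓❓❓

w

❓❓❓❓❓❓❓❓❓
❓❓❓❓❓❓❓❓❓
❓❓⬛🟦⬛🟫🟩❓❓
❓⬜🟩🟩⬛🟩🟦❓❓
❓🟫🟫⬛🔴⬜🟩❓❓
❓🟩🟩🟩⬜🟩🟩❓❓
❓⬜🟫⬛🟫🟩⬜❓❓
❓🟦🟫⬛🟩🟩⬜❓❓
❓❓❓❓❓❓❓❓❓

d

❓❓❓❓❓❓❓❓❓
❓❓❓❓❓❓❓❓❓
❓⬛🟦⬛🟫🟩⬜❓❓
⬜🟩🟩⬛🟩🟦🟩❓❓
🟫🟫⬛🟩🔴🟩🟩❓❓
🟩🟩🟩⬜🟩🟩🟩❓❓
⬜🟫⬛🟫🟩⬜⬜❓❓
🟦🟫⬛🟩🟩⬜❓❓❓
❓❓❓❓❓❓❓❓❓

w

❓❓❓❓❓❓❓❓❓
❓❓❓❓❓❓❓❓❓
❓❓⬜🟩🟫🟩⬜❓❓
❓⬛🟦⬛🟫🟩⬜❓❓
⬜🟩🟩⬛🔴🟦🟩❓❓
🟫🟫⬛🟩⬜🟩🟩❓❓
🟩🟩🟩⬜🟩🟩🟩❓❓
⬜🟫⬛🟫🟩⬜⬜❓❓
🟦🟫⬛🟩🟩⬜❓❓❓

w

⬛⬛⬛⬛⬛⬛⬛⬛⬛
❓❓❓❓❓❓❓❓❓
❓❓🟫⬜⬛⬛🟫❓❓
❓❓⬜🟩🟫🟩⬜❓❓
❓⬛🟦⬛🔴🟩⬜❓❓
⬜🟩🟩⬛🟩🟦🟩❓❓
🟫🟫⬛🟩⬜🟩🟩❓❓
🟩🟩🟩⬜🟩🟩🟩❓❓
⬜🟫⬛🟫🟩⬜⬜❓❓

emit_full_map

❓❓🟫⬜⬛⬛🟫
❓❓⬜🟩🟫🟩⬜
❓⬛🟦⬛🔴🟩⬜
⬜🟩🟩⬛🟩🟦🟩
🟫🟫⬛🟩⬜🟩🟩
🟩🟩🟩⬜🟩🟩🟩
⬜🟫⬛🟫🟩⬜⬜
🟦🟫⬛🟩🟩⬜❓

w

⬛⬛⬛⬛⬛⬛⬛⬛⬛
⬛⬛⬛⬛⬛⬛⬛⬛⬛
❓❓🟫🟩🟩🟫🟫❓❓
❓❓🟫⬜⬛⬛🟫❓❓
❓❓⬜🟩🔴🟩⬜❓❓
❓⬛🟦⬛🟫🟩⬜❓❓
⬜🟩🟩⬛🟩🟦🟩❓❓
🟫🟫⬛🟩⬜🟩🟩❓❓
🟩🟩🟩⬜🟩🟩🟩❓❓

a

⬛⬛⬛⬛⬛⬛⬛⬛⬛
⬛⬛⬛⬛⬛⬛⬛⬛⬛
❓❓🟩🟫🟩🟩🟫🟫❓
❓❓⬜🟫⬜⬛⬛🟫❓
❓❓🟩⬜🔴🟫🟩⬜❓
❓❓⬛🟦⬛🟫🟩⬜❓
❓⬜🟩🟩⬛🟩🟦🟩❓
❓🟫🟫⬛🟩⬜🟩🟩❓
❓🟩🟩🟩⬜🟩🟩🟩❓

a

⬛⬛⬛⬛⬛⬛⬛⬛⬛
⬛⬛⬛⬛⬛⬛⬛⬛⬛
❓❓🟩🟩🟫🟩🟩🟫🟫
❓❓🟫⬜🟫⬜⬛⬛🟫
❓❓🟫🟩🔴🟩🟫🟩⬜
❓❓🟫⬛🟦⬛🟫🟩⬜
❓❓⬜🟩🟩⬛🟩🟦🟩
❓❓🟫🟫⬛🟩⬜🟩🟩
❓❓🟩🟩🟩⬜🟩🟩🟩

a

⬛⬛⬛⬛⬛⬛⬛⬛⬛
⬛⬛⬛⬛⬛⬛⬛⬛⬛
❓❓🟩🟩🟩🟫🟩🟩🟫
❓❓⬛🟫⬜🟫⬜⬛⬛
❓❓⬛🟫🔴⬜🟩🟫🟩
❓❓🟩🟫⬛🟦⬛🟫🟩
❓❓🟩⬜🟩🟩⬛🟩🟦
❓❓❓🟫🟫⬛🟩⬜🟩
❓❓❓🟩🟩🟩⬜🟩🟩

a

⬛⬛⬛⬛⬛⬛⬛⬛⬛
⬛⬛⬛⬛⬛⬛⬛⬛⬛
❓❓🟩🟩🟩🟩🟫🟩🟩
❓❓⬛⬛🟫⬜🟫⬜⬛
❓❓🟫⬛🔴🟩⬜🟩🟫
❓❓⬜🟩🟫⬛🟦⬛🟫
❓❓🟩🟩⬜🟩🟩⬛🟩
❓❓❓❓🟫🟫⬛🟩⬜
❓❓❓❓🟩🟩🟩⬜🟩

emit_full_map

🟩🟩🟩🟩🟫🟩🟩🟫🟫
⬛⬛🟫⬜🟫⬜⬛⬛🟫
🟫⬛🔴🟩⬜🟩🟫🟩⬜
⬜🟩🟫⬛🟦⬛🟫🟩⬜
🟩🟩⬜🟩🟩⬛🟩🟦🟩
❓❓🟫🟫⬛🟩⬜🟩🟩
❓❓🟩🟩🟩⬜🟩🟩🟩
❓❓⬜🟫⬛🟫🟩⬜⬜
❓❓🟦🟫⬛🟩🟩⬜❓

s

⬛⬛⬛⬛⬛⬛⬛⬛⬛
❓❓🟩🟩🟩🟩🟫🟩🟩
❓❓⬛⬛🟫⬜🟫⬜⬛
❓❓🟫⬛🟫🟩⬜🟩🟫
❓❓⬜🟩🔴⬛🟦⬛🟫
❓❓🟩🟩⬜🟩🟩⬛🟩
❓❓⬛🟩🟫🟫⬛🟩⬜
❓❓❓❓🟩🟩🟩⬜🟩
❓❓❓❓⬜🟫⬛🟫🟩

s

❓❓🟩🟩🟩🟩🟫🟩🟩
❓❓⬛⬛🟫⬜🟫⬜⬛
❓❓🟫⬛🟫🟩⬜🟩🟫
❓❓⬜🟩🟫⬛🟦⬛🟫
❓❓🟩🟩🔴🟩🟩⬛🟩
❓❓⬛🟩🟫🟫⬛🟩⬜
❓❓🟦🟫🟩🟩🟩⬜🟩
❓❓❓❓⬜🟫⬛🟫🟩
❓❓❓❓🟦🟫⬛🟩🟩

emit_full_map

🟩🟩🟩🟩🟫🟩🟩🟫🟫
⬛⬛🟫⬜🟫⬜⬛⬛🟫
🟫⬛🟫🟩⬜🟩🟫🟩⬜
⬜🟩🟫⬛🟦⬛🟫🟩⬜
🟩🟩🔴🟩🟩⬛🟩🟦🟩
⬛🟩🟫🟫⬛🟩⬜🟩🟩
🟦🟫🟩🟩🟩⬜🟩🟩🟩
❓❓⬜🟫⬛🟫🟩⬜⬜
❓❓🟦🟫⬛🟩🟩⬜❓


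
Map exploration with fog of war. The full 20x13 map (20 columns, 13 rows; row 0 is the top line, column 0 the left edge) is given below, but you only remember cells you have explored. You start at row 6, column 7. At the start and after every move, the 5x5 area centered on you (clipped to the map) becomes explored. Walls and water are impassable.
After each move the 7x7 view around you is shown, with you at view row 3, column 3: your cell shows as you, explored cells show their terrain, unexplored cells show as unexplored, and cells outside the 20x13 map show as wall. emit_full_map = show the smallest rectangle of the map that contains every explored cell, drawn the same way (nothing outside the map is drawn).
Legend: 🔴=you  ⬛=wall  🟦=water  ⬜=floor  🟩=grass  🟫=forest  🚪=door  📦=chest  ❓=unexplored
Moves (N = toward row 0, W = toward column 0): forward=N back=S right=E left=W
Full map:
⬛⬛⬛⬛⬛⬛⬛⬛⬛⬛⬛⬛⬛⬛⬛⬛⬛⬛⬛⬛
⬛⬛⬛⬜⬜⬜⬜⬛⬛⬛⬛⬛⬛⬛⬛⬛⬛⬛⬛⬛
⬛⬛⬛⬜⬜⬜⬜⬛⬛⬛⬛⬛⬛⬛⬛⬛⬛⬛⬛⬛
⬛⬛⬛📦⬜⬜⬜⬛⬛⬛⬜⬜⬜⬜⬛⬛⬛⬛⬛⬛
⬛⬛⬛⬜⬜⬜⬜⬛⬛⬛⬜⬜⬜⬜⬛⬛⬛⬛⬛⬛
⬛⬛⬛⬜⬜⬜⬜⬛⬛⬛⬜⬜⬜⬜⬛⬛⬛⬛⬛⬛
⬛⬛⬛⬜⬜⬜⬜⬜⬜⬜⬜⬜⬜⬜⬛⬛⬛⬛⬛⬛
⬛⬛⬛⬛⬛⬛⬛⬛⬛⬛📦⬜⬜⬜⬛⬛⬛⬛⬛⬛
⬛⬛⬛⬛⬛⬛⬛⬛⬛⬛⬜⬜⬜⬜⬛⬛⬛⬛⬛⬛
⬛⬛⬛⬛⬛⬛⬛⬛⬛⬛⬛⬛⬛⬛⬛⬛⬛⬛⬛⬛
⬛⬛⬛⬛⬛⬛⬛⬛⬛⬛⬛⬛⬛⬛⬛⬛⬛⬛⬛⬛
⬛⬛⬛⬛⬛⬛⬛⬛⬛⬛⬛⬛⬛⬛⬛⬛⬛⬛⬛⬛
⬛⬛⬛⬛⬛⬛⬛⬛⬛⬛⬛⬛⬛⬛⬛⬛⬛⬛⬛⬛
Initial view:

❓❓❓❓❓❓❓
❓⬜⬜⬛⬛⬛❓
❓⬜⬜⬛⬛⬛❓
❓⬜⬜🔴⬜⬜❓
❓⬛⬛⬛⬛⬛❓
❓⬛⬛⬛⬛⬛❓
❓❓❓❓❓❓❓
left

❓❓❓❓❓❓❓
❓⬜⬜⬜⬛⬛⬛
❓⬜⬜⬜⬛⬛⬛
❓⬜⬜🔴⬜⬜⬜
❓⬛⬛⬛⬛⬛⬛
❓⬛⬛⬛⬛⬛⬛
❓❓❓❓❓❓❓

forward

❓❓❓❓❓❓❓
❓⬜⬜⬜⬛⬛❓
❓⬜⬜⬜⬛⬛⬛
❓⬜⬜🔴⬛⬛⬛
❓⬜⬜⬜⬜⬜⬜
❓⬛⬛⬛⬛⬛⬛
❓⬛⬛⬛⬛⬛⬛

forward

❓❓❓❓❓❓❓
❓⬜⬜⬜⬛⬛❓
❓⬜⬜⬜⬛⬛❓
❓⬜⬜🔴⬛⬛⬛
❓⬜⬜⬜⬛⬛⬛
❓⬜⬜⬜⬜⬜⬜
❓⬛⬛⬛⬛⬛⬛

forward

❓❓❓❓❓❓❓
❓⬜⬜⬜⬛⬛❓
❓⬜⬜⬜⬛⬛❓
❓⬜⬜🔴⬛⬛❓
❓⬜⬜⬜⬛⬛⬛
❓⬜⬜⬜⬛⬛⬛
❓⬜⬜⬜⬜⬜⬜

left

❓❓❓❓❓❓❓
❓⬜⬜⬜⬜⬛⬛
❓⬜⬜⬜⬜⬛⬛
❓📦⬜🔴⬜⬛⬛
❓⬜⬜⬜⬜⬛⬛
❓⬜⬜⬜⬜⬛⬛
❓❓⬜⬜⬜⬜⬜

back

❓⬜⬜⬜⬜⬛⬛
❓⬜⬜⬜⬜⬛⬛
❓📦⬜⬜⬜⬛⬛
❓⬜⬜🔴⬜⬛⬛
❓⬜⬜⬜⬜⬛⬛
❓⬜⬜⬜⬜⬜⬜
❓❓⬛⬛⬛⬛⬛

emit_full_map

⬜⬜⬜⬜⬛⬛❓
⬜⬜⬜⬜⬛⬛❓
📦⬜⬜⬜⬛⬛❓
⬜⬜🔴⬜⬛⬛⬛
⬜⬜⬜⬜⬛⬛⬛
⬜⬜⬜⬜⬜⬜⬜
❓⬛⬛⬛⬛⬛⬛
❓⬛⬛⬛⬛⬛⬛

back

❓⬜⬜⬜⬜⬛⬛
❓📦⬜⬜⬜⬛⬛
❓⬜⬜⬜⬜⬛⬛
❓⬜⬜🔴⬜⬛⬛
❓⬜⬜⬜⬜⬜⬜
❓⬛⬛⬛⬛⬛⬛
❓❓⬛⬛⬛⬛⬛

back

❓📦⬜⬜⬜⬛⬛
❓⬜⬜⬜⬜⬛⬛
❓⬜⬜⬜⬜⬛⬛
❓⬜⬜🔴⬜⬜⬜
❓⬛⬛⬛⬛⬛⬛
❓⬛⬛⬛⬛⬛⬛
❓❓❓❓❓❓❓

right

📦⬜⬜⬜⬛⬛❓
⬜⬜⬜⬜⬛⬛⬛
⬜⬜⬜⬜⬛⬛⬛
⬜⬜⬜🔴⬜⬜⬜
⬛⬛⬛⬛⬛⬛⬛
⬛⬛⬛⬛⬛⬛⬛
❓❓❓❓❓❓❓

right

⬜⬜⬜⬛⬛❓❓
⬜⬜⬜⬛⬛⬛❓
⬜⬜⬜⬛⬛⬛❓
⬜⬜⬜🔴⬜⬜❓
⬛⬛⬛⬛⬛⬛❓
⬛⬛⬛⬛⬛⬛❓
❓❓❓❓❓❓❓

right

⬜⬜⬛⬛❓❓❓
⬜⬜⬛⬛⬛⬜❓
⬜⬜⬛⬛⬛⬜❓
⬜⬜⬜🔴⬜⬜❓
⬛⬛⬛⬛⬛📦❓
⬛⬛⬛⬛⬛⬜❓
❓❓❓❓❓❓❓

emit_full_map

⬜⬜⬜⬜⬛⬛❓❓
⬜⬜⬜⬜⬛⬛❓❓
📦⬜⬜⬜⬛⬛❓❓
⬜⬜⬜⬜⬛⬛⬛⬜
⬜⬜⬜⬜⬛⬛⬛⬜
⬜⬜⬜⬜⬜🔴⬜⬜
⬛⬛⬛⬛⬛⬛⬛📦
⬛⬛⬛⬛⬛⬛⬛⬜


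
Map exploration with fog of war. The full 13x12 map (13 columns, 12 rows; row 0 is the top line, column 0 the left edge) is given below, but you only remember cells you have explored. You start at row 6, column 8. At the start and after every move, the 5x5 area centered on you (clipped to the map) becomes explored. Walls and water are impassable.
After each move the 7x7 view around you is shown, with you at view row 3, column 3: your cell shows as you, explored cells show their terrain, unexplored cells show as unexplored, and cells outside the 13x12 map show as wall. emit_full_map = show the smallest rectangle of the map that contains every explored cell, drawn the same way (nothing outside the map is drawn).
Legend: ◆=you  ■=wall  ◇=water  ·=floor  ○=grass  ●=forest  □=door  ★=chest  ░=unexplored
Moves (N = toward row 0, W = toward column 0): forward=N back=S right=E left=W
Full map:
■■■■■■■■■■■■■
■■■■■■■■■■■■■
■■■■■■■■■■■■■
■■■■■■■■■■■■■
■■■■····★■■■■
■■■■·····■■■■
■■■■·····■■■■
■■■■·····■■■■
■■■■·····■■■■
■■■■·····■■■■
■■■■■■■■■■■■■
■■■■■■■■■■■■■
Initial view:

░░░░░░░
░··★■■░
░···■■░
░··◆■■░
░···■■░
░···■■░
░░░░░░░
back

░··★■■░
░···■■░
░···■■░
░··◆■■░
░···■■░
░···■■░
░░░░░░░

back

░···■■░
░···■■░
░···■■░
░··◆■■░
░···■■░
░■■■■■░
░░░░░░░

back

░···■■░
░···■■░
░···■■░
░··◆■■░
░■■■■■░
░■■■■■░
■■■■■■■

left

░░···■■
░····■■
░····■■
░··◆·■■
░■■■■■■
░■■■■■■
■■■■■■■

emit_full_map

░··★■■
░···■■
░···■■
····■■
····■■
··◆·■■
■■■■■■
■■■■■■

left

░░░···■
░·····■
░·····■
░··◆··■
░■■■■■■
░■■■■■■
■■■■■■■

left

░░░░···
░■·····
░■·····
░■·◆···
░■■■■■■
░■■■■■■
■■■■■■■

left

░░░░░··
░■■····
░■■····
░■■◆···
░■■■■■■
░■■■■■■
■■■■■■■

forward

░░░░░··
░■■····
░■■····
░■■◆···
░■■····
░■■■■■■
░■■■■■■

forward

░░░░░··
░■■····
░■■····
░■■◆···
░■■····
░■■····
░■■■■■■

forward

░░░░░░░
░■■····
░■■····
░■■◆···
░■■····
░■■····
░■■····

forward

░░░░░░░
░■■■■■░
░■■····
░■■◆···
░■■····
░■■····
░■■····

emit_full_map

■■■■■░░░░
■■····★■■
■■◆····■■
■■·····■■
■■·····■■
■■·····■■
■■·····■■
■■■■■■■■■
■■■■■■■■■

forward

░░░░░░░
░■■■■■░
░■■■■■░
░■■◆···
░■■····
░■■····
░■■····

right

░░░░░░░
■■■■■■░
■■■■■■░
■■·◆··★
■■·····
■■·····
■■·····

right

░░░░░░░
■■■■■■░
■■■■■■░
■··◆·★■
■·····■
■·····■
■·····■

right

░░░░░░░
■■■■■■░
■■■■■■░
···◆★■■
·····■■
·····■■
·····■■

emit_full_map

■■■■■■■■░
■■■■■■■■░
■■···◆★■■
■■·····■■
■■·····■■
■■·····■■
■■·····■■
■■·····■■
■■■■■■■■■
■■■■■■■■■


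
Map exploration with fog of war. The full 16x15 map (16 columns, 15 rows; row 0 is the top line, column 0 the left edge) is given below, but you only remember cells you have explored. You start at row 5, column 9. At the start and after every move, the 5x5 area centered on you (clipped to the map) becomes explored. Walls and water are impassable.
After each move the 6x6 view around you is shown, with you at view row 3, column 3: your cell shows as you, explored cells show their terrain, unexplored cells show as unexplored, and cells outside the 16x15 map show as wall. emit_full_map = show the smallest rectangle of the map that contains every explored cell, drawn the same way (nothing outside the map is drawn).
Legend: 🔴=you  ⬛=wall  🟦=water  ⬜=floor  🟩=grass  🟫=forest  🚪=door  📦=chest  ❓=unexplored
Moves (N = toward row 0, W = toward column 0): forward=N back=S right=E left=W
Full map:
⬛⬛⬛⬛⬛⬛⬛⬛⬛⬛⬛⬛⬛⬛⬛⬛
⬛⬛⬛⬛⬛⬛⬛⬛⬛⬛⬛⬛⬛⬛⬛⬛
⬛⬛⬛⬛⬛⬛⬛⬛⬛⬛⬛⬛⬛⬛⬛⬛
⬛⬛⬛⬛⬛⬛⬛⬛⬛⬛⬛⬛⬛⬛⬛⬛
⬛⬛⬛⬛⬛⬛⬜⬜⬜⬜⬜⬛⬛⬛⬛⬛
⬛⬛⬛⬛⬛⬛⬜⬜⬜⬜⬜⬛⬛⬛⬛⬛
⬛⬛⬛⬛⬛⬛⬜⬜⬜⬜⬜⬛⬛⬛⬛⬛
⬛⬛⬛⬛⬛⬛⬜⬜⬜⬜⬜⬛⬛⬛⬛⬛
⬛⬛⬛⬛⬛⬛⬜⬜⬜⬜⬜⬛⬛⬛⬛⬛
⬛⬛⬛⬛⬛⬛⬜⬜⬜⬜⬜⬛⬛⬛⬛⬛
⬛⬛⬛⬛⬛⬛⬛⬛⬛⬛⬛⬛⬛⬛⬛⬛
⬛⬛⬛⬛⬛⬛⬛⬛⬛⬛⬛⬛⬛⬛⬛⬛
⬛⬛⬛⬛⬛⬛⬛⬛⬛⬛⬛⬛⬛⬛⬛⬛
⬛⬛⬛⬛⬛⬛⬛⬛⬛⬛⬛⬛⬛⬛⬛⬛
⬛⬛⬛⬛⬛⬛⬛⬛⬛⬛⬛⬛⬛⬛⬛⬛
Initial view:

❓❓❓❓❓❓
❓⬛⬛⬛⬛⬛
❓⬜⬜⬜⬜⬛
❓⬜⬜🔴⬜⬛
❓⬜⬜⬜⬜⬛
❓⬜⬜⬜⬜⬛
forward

❓❓❓❓❓❓
❓⬛⬛⬛⬛⬛
❓⬛⬛⬛⬛⬛
❓⬜⬜🔴⬜⬛
❓⬜⬜⬜⬜⬛
❓⬜⬜⬜⬜⬛

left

❓❓❓❓❓❓
❓⬛⬛⬛⬛⬛
❓⬛⬛⬛⬛⬛
❓⬜⬜🔴⬜⬜
❓⬜⬜⬜⬜⬜
❓⬜⬜⬜⬜⬜

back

❓⬛⬛⬛⬛⬛
❓⬛⬛⬛⬛⬛
❓⬜⬜⬜⬜⬜
❓⬜⬜🔴⬜⬜
❓⬜⬜⬜⬜⬜
❓⬜⬜⬜⬜⬜

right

⬛⬛⬛⬛⬛⬛
⬛⬛⬛⬛⬛⬛
⬜⬜⬜⬜⬜⬛
⬜⬜⬜🔴⬜⬛
⬜⬜⬜⬜⬜⬛
⬜⬜⬜⬜⬜⬛

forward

❓❓❓❓❓❓
⬛⬛⬛⬛⬛⬛
⬛⬛⬛⬛⬛⬛
⬜⬜⬜🔴⬜⬛
⬜⬜⬜⬜⬜⬛
⬜⬜⬜⬜⬜⬛

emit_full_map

⬛⬛⬛⬛⬛⬛
⬛⬛⬛⬛⬛⬛
⬜⬜⬜🔴⬜⬛
⬜⬜⬜⬜⬜⬛
⬜⬜⬜⬜⬜⬛
⬜⬜⬜⬜⬜⬛

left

❓❓❓❓❓❓
❓⬛⬛⬛⬛⬛
❓⬛⬛⬛⬛⬛
❓⬜⬜🔴⬜⬜
❓⬜⬜⬜⬜⬜
❓⬜⬜⬜⬜⬜

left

❓❓❓❓❓❓
❓⬛⬛⬛⬛⬛
❓⬛⬛⬛⬛⬛
❓⬛⬜🔴⬜⬜
❓⬛⬜⬜⬜⬜
❓⬛⬜⬜⬜⬜

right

❓❓❓❓❓❓
⬛⬛⬛⬛⬛⬛
⬛⬛⬛⬛⬛⬛
⬛⬜⬜🔴⬜⬜
⬛⬜⬜⬜⬜⬜
⬛⬜⬜⬜⬜⬜

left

❓❓❓❓❓❓
❓⬛⬛⬛⬛⬛
❓⬛⬛⬛⬛⬛
❓⬛⬜🔴⬜⬜
❓⬛⬜⬜⬜⬜
❓⬛⬜⬜⬜⬜

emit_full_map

⬛⬛⬛⬛⬛⬛⬛
⬛⬛⬛⬛⬛⬛⬛
⬛⬜🔴⬜⬜⬜⬛
⬛⬜⬜⬜⬜⬜⬛
⬛⬜⬜⬜⬜⬜⬛
❓⬜⬜⬜⬜⬜⬛

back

❓⬛⬛⬛⬛⬛
❓⬛⬛⬛⬛⬛
❓⬛⬜⬜⬜⬜
❓⬛⬜🔴⬜⬜
❓⬛⬜⬜⬜⬜
❓⬛⬜⬜⬜⬜

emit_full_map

⬛⬛⬛⬛⬛⬛⬛
⬛⬛⬛⬛⬛⬛⬛
⬛⬜⬜⬜⬜⬜⬛
⬛⬜🔴⬜⬜⬜⬛
⬛⬜⬜⬜⬜⬜⬛
⬛⬜⬜⬜⬜⬜⬛


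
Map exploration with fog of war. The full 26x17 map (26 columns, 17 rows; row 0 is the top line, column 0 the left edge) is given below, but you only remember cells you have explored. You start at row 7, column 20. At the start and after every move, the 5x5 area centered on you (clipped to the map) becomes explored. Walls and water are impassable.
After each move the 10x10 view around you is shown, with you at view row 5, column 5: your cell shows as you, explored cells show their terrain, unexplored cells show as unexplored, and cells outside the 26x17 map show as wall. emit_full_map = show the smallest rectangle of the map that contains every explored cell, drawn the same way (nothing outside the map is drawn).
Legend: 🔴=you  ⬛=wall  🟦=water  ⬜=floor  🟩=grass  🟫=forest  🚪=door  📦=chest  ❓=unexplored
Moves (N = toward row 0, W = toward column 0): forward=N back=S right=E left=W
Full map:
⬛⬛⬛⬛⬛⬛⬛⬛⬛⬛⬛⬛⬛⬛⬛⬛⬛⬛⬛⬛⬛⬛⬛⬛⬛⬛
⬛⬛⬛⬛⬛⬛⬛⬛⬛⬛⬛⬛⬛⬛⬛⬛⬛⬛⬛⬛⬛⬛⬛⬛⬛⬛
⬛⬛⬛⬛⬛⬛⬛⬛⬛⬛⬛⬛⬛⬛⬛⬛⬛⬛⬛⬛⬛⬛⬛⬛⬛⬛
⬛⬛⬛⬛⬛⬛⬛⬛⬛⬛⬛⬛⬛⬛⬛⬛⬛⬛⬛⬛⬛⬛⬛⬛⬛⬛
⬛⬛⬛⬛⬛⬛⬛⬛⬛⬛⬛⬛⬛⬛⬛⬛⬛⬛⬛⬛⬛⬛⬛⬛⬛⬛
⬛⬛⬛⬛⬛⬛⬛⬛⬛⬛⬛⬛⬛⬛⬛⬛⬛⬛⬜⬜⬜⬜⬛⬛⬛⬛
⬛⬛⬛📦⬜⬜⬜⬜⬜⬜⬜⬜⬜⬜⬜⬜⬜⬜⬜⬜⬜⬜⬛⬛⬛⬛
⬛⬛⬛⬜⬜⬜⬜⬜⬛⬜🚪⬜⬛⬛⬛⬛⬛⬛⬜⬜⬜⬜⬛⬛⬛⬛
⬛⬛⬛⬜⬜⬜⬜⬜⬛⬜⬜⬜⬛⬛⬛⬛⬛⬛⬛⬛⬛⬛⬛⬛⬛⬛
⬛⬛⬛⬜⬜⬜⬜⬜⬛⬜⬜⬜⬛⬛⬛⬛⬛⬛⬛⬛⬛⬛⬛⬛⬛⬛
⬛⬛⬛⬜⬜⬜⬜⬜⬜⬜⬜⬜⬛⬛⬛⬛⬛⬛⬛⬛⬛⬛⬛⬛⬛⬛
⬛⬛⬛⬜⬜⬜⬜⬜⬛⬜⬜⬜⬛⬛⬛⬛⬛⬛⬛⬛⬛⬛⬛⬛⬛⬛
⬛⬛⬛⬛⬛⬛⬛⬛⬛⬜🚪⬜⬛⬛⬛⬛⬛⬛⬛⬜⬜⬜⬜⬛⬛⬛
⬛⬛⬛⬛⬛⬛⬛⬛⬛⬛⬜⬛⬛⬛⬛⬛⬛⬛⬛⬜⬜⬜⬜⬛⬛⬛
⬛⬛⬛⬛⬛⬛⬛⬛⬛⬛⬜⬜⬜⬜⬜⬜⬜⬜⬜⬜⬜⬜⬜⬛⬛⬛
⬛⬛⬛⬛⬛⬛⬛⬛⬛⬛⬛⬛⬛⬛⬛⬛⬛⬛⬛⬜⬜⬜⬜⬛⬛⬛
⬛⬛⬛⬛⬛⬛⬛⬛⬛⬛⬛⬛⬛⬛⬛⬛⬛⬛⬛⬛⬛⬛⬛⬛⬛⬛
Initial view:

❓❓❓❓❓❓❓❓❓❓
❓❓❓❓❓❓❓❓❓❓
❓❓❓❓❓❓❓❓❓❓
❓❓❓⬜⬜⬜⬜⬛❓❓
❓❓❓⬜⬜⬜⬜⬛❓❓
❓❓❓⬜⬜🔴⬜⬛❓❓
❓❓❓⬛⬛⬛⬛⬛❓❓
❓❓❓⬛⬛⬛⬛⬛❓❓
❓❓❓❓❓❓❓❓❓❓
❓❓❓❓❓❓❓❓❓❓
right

❓❓❓❓❓❓❓❓❓❓
❓❓❓❓❓❓❓❓❓❓
❓❓❓❓❓❓❓❓❓❓
❓❓⬜⬜⬜⬜⬛⬛❓❓
❓❓⬜⬜⬜⬜⬛⬛❓❓
❓❓⬜⬜⬜🔴⬛⬛❓❓
❓❓⬛⬛⬛⬛⬛⬛❓❓
❓❓⬛⬛⬛⬛⬛⬛❓❓
❓❓❓❓❓❓❓❓❓❓
❓❓❓❓❓❓❓❓❓❓

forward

❓❓❓❓❓❓❓❓❓❓
❓❓❓❓❓❓❓❓❓❓
❓❓❓❓❓❓❓❓❓❓
❓❓❓⬛⬛⬛⬛⬛❓❓
❓❓⬜⬜⬜⬜⬛⬛❓❓
❓❓⬜⬜⬜🔴⬛⬛❓❓
❓❓⬜⬜⬜⬜⬛⬛❓❓
❓❓⬛⬛⬛⬛⬛⬛❓❓
❓❓⬛⬛⬛⬛⬛⬛❓❓
❓❓❓❓❓❓❓❓❓❓

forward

❓❓❓❓❓❓❓❓❓❓
❓❓❓❓❓❓❓❓❓❓
❓❓❓❓❓❓❓❓❓❓
❓❓❓⬛⬛⬛⬛⬛❓❓
❓❓❓⬛⬛⬛⬛⬛❓❓
❓❓⬜⬜⬜🔴⬛⬛❓❓
❓❓⬜⬜⬜⬜⬛⬛❓❓
❓❓⬜⬜⬜⬜⬛⬛❓❓
❓❓⬛⬛⬛⬛⬛⬛❓❓
❓❓⬛⬛⬛⬛⬛⬛❓❓

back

❓❓❓❓❓❓❓❓❓❓
❓❓❓❓❓❓❓❓❓❓
❓❓❓⬛⬛⬛⬛⬛❓❓
❓❓❓⬛⬛⬛⬛⬛❓❓
❓❓⬜⬜⬜⬜⬛⬛❓❓
❓❓⬜⬜⬜🔴⬛⬛❓❓
❓❓⬜⬜⬜⬜⬛⬛❓❓
❓❓⬛⬛⬛⬛⬛⬛❓❓
❓❓⬛⬛⬛⬛⬛⬛❓❓
❓❓❓❓❓❓❓❓❓❓

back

❓❓❓❓❓❓❓❓❓❓
❓❓❓⬛⬛⬛⬛⬛❓❓
❓❓❓⬛⬛⬛⬛⬛❓❓
❓❓⬜⬜⬜⬜⬛⬛❓❓
❓❓⬜⬜⬜⬜⬛⬛❓❓
❓❓⬜⬜⬜🔴⬛⬛❓❓
❓❓⬛⬛⬛⬛⬛⬛❓❓
❓❓⬛⬛⬛⬛⬛⬛❓❓
❓❓❓❓❓❓❓❓❓❓
❓❓❓❓❓❓❓❓❓❓

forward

❓❓❓❓❓❓❓❓❓❓
❓❓❓❓❓❓❓❓❓❓
❓❓❓⬛⬛⬛⬛⬛❓❓
❓❓❓⬛⬛⬛⬛⬛❓❓
❓❓⬜⬜⬜⬜⬛⬛❓❓
❓❓⬜⬜⬜🔴⬛⬛❓❓
❓❓⬜⬜⬜⬜⬛⬛❓❓
❓❓⬛⬛⬛⬛⬛⬛❓❓
❓❓⬛⬛⬛⬛⬛⬛❓❓
❓❓❓❓❓❓❓❓❓❓

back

❓❓❓❓❓❓❓❓❓❓
❓❓❓⬛⬛⬛⬛⬛❓❓
❓❓❓⬛⬛⬛⬛⬛❓❓
❓❓⬜⬜⬜⬜⬛⬛❓❓
❓❓⬜⬜⬜⬜⬛⬛❓❓
❓❓⬜⬜⬜🔴⬛⬛❓❓
❓❓⬛⬛⬛⬛⬛⬛❓❓
❓❓⬛⬛⬛⬛⬛⬛❓❓
❓❓❓❓❓❓❓❓❓❓
❓❓❓❓❓❓❓❓❓❓

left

❓❓❓❓❓❓❓❓❓❓
❓❓❓❓⬛⬛⬛⬛⬛❓
❓❓❓❓⬛⬛⬛⬛⬛❓
❓❓❓⬜⬜⬜⬜⬛⬛❓
❓❓❓⬜⬜⬜⬜⬛⬛❓
❓❓❓⬜⬜🔴⬜⬛⬛❓
❓❓❓⬛⬛⬛⬛⬛⬛❓
❓❓❓⬛⬛⬛⬛⬛⬛❓
❓❓❓❓❓❓❓❓❓❓
❓❓❓❓❓❓❓❓❓❓

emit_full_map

❓⬛⬛⬛⬛⬛
❓⬛⬛⬛⬛⬛
⬜⬜⬜⬜⬛⬛
⬜⬜⬜⬜⬛⬛
⬜⬜🔴⬜⬛⬛
⬛⬛⬛⬛⬛⬛
⬛⬛⬛⬛⬛⬛

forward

❓❓❓❓❓❓❓❓❓❓
❓❓❓❓❓❓❓❓❓❓
❓❓❓❓⬛⬛⬛⬛⬛❓
❓❓❓⬛⬛⬛⬛⬛⬛❓
❓❓❓⬜⬜⬜⬜⬛⬛❓
❓❓❓⬜⬜🔴⬜⬛⬛❓
❓❓❓⬜⬜⬜⬜⬛⬛❓
❓❓❓⬛⬛⬛⬛⬛⬛❓
❓❓❓⬛⬛⬛⬛⬛⬛❓
❓❓❓❓❓❓❓❓❓❓

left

❓❓❓❓❓❓❓❓❓❓
❓❓❓❓❓❓❓❓❓❓
❓❓❓❓❓⬛⬛⬛⬛⬛
❓❓❓⬛⬛⬛⬛⬛⬛⬛
❓❓❓⬛⬜⬜⬜⬜⬛⬛
❓❓❓⬜⬜🔴⬜⬜⬛⬛
❓❓❓⬛⬜⬜⬜⬜⬛⬛
❓❓❓⬛⬛⬛⬛⬛⬛⬛
❓❓❓❓⬛⬛⬛⬛⬛⬛
❓❓❓❓❓❓❓❓❓❓

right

❓❓❓❓❓❓❓❓❓❓
❓❓❓❓❓❓❓❓❓❓
❓❓❓❓⬛⬛⬛⬛⬛❓
❓❓⬛⬛⬛⬛⬛⬛⬛❓
❓❓⬛⬜⬜⬜⬜⬛⬛❓
❓❓⬜⬜⬜🔴⬜⬛⬛❓
❓❓⬛⬜⬜⬜⬜⬛⬛❓
❓❓⬛⬛⬛⬛⬛⬛⬛❓
❓❓❓⬛⬛⬛⬛⬛⬛❓
❓❓❓❓❓❓❓❓❓❓

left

❓❓❓❓❓❓❓❓❓❓
❓❓❓❓❓❓❓❓❓❓
❓❓❓❓❓⬛⬛⬛⬛⬛
❓❓❓⬛⬛⬛⬛⬛⬛⬛
❓❓❓⬛⬜⬜⬜⬜⬛⬛
❓❓❓⬜⬜🔴⬜⬜⬛⬛
❓❓❓⬛⬜⬜⬜⬜⬛⬛
❓❓❓⬛⬛⬛⬛⬛⬛⬛
❓❓❓❓⬛⬛⬛⬛⬛⬛
❓❓❓❓❓❓❓❓❓❓

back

❓❓❓❓❓❓❓❓❓❓
❓❓❓❓❓⬛⬛⬛⬛⬛
❓❓❓⬛⬛⬛⬛⬛⬛⬛
❓❓❓⬛⬜⬜⬜⬜⬛⬛
❓❓❓⬜⬜⬜⬜⬜⬛⬛
❓❓❓⬛⬜🔴⬜⬜⬛⬛
❓❓❓⬛⬛⬛⬛⬛⬛⬛
❓❓❓⬛⬛⬛⬛⬛⬛⬛
❓❓❓❓❓❓❓❓❓❓
❓❓❓❓❓❓❓❓❓❓

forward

❓❓❓❓❓❓❓❓❓❓
❓❓❓❓❓❓❓❓❓❓
❓❓❓❓❓⬛⬛⬛⬛⬛
❓❓❓⬛⬛⬛⬛⬛⬛⬛
❓❓❓⬛⬜⬜⬜⬜⬛⬛
❓❓❓⬜⬜🔴⬜⬜⬛⬛
❓❓❓⬛⬜⬜⬜⬜⬛⬛
❓❓❓⬛⬛⬛⬛⬛⬛⬛
❓❓❓⬛⬛⬛⬛⬛⬛⬛
❓❓❓❓❓❓❓❓❓❓

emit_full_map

❓❓⬛⬛⬛⬛⬛
⬛⬛⬛⬛⬛⬛⬛
⬛⬜⬜⬜⬜⬛⬛
⬜⬜🔴⬜⬜⬛⬛
⬛⬜⬜⬜⬜⬛⬛
⬛⬛⬛⬛⬛⬛⬛
⬛⬛⬛⬛⬛⬛⬛

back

❓❓❓❓❓❓❓❓❓❓
❓❓❓❓❓⬛⬛⬛⬛⬛
❓❓❓⬛⬛⬛⬛⬛⬛⬛
❓❓❓⬛⬜⬜⬜⬜⬛⬛
❓❓❓⬜⬜⬜⬜⬜⬛⬛
❓❓❓⬛⬜🔴⬜⬜⬛⬛
❓❓❓⬛⬛⬛⬛⬛⬛⬛
❓❓❓⬛⬛⬛⬛⬛⬛⬛
❓❓❓❓❓❓❓❓❓❓
❓❓❓❓❓❓❓❓❓❓

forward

❓❓❓❓❓❓❓❓❓❓
❓❓❓❓❓❓❓❓❓❓
❓❓❓❓❓⬛⬛⬛⬛⬛
❓❓❓⬛⬛⬛⬛⬛⬛⬛
❓❓❓⬛⬜⬜⬜⬜⬛⬛
❓❓❓⬜⬜🔴⬜⬜⬛⬛
❓❓❓⬛⬜⬜⬜⬜⬛⬛
❓❓❓⬛⬛⬛⬛⬛⬛⬛
❓❓❓⬛⬛⬛⬛⬛⬛⬛
❓❓❓❓❓❓❓❓❓❓

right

❓❓❓❓❓❓❓❓❓❓
❓❓❓❓❓❓❓❓❓❓
❓❓❓❓⬛⬛⬛⬛⬛❓
❓❓⬛⬛⬛⬛⬛⬛⬛❓
❓❓⬛⬜⬜⬜⬜⬛⬛❓
❓❓⬜⬜⬜🔴⬜⬛⬛❓
❓❓⬛⬜⬜⬜⬜⬛⬛❓
❓❓⬛⬛⬛⬛⬛⬛⬛❓
❓❓⬛⬛⬛⬛⬛⬛⬛❓
❓❓❓❓❓❓❓❓❓❓

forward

❓❓❓❓❓❓❓❓❓❓
❓❓❓❓❓❓❓❓❓❓
❓❓❓❓❓❓❓❓❓❓
❓❓❓⬛⬛⬛⬛⬛⬛❓
❓❓⬛⬛⬛⬛⬛⬛⬛❓
❓❓⬛⬜⬜🔴⬜⬛⬛❓
❓❓⬜⬜⬜⬜⬜⬛⬛❓
❓❓⬛⬜⬜⬜⬜⬛⬛❓
❓❓⬛⬛⬛⬛⬛⬛⬛❓
❓❓⬛⬛⬛⬛⬛⬛⬛❓

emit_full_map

❓⬛⬛⬛⬛⬛⬛
⬛⬛⬛⬛⬛⬛⬛
⬛⬜⬜🔴⬜⬛⬛
⬜⬜⬜⬜⬜⬛⬛
⬛⬜⬜⬜⬜⬛⬛
⬛⬛⬛⬛⬛⬛⬛
⬛⬛⬛⬛⬛⬛⬛

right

❓❓❓❓❓❓❓❓❓❓
❓❓❓❓❓❓❓❓❓❓
❓❓❓❓❓❓❓❓❓❓
❓❓⬛⬛⬛⬛⬛⬛❓❓
❓⬛⬛⬛⬛⬛⬛⬛❓❓
❓⬛⬜⬜⬜🔴⬛⬛❓❓
❓⬜⬜⬜⬜⬜⬛⬛❓❓
❓⬛⬜⬜⬜⬜⬛⬛❓❓
❓⬛⬛⬛⬛⬛⬛⬛❓❓
❓⬛⬛⬛⬛⬛⬛⬛❓❓

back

❓❓❓❓❓❓❓❓❓❓
❓❓❓❓❓❓❓❓❓❓
❓❓⬛⬛⬛⬛⬛⬛❓❓
❓⬛⬛⬛⬛⬛⬛⬛❓❓
❓⬛⬜⬜⬜⬜⬛⬛❓❓
❓⬜⬜⬜⬜🔴⬛⬛❓❓
❓⬛⬜⬜⬜⬜⬛⬛❓❓
❓⬛⬛⬛⬛⬛⬛⬛❓❓
❓⬛⬛⬛⬛⬛⬛⬛❓❓
❓❓❓❓❓❓❓❓❓❓

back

❓❓❓❓❓❓❓❓❓❓
❓❓⬛⬛⬛⬛⬛⬛❓❓
❓⬛⬛⬛⬛⬛⬛⬛❓❓
❓⬛⬜⬜⬜⬜⬛⬛❓❓
❓⬜⬜⬜⬜⬜⬛⬛❓❓
❓⬛⬜⬜⬜🔴⬛⬛❓❓
❓⬛⬛⬛⬛⬛⬛⬛❓❓
❓⬛⬛⬛⬛⬛⬛⬛❓❓
❓❓❓❓❓❓❓❓❓❓
❓❓❓❓❓❓❓❓❓❓

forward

❓❓❓❓❓❓❓❓❓❓
❓❓❓❓❓❓❓❓❓❓
❓❓⬛⬛⬛⬛⬛⬛❓❓
❓⬛⬛⬛⬛⬛⬛⬛❓❓
❓⬛⬜⬜⬜⬜⬛⬛❓❓
❓⬜⬜⬜⬜🔴⬛⬛❓❓
❓⬛⬜⬜⬜⬜⬛⬛❓❓
❓⬛⬛⬛⬛⬛⬛⬛❓❓
❓⬛⬛⬛⬛⬛⬛⬛❓❓
❓❓❓❓❓❓❓❓❓❓

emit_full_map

❓⬛⬛⬛⬛⬛⬛
⬛⬛⬛⬛⬛⬛⬛
⬛⬜⬜⬜⬜⬛⬛
⬜⬜⬜⬜🔴⬛⬛
⬛⬜⬜⬜⬜⬛⬛
⬛⬛⬛⬛⬛⬛⬛
⬛⬛⬛⬛⬛⬛⬛

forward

❓❓❓❓❓❓❓❓❓❓
❓❓❓❓❓❓❓❓❓❓
❓❓❓❓❓❓❓❓❓❓
❓❓⬛⬛⬛⬛⬛⬛❓❓
❓⬛⬛⬛⬛⬛⬛⬛❓❓
❓⬛⬜⬜⬜🔴⬛⬛❓❓
❓⬜⬜⬜⬜⬜⬛⬛❓❓
❓⬛⬜⬜⬜⬜⬛⬛❓❓
❓⬛⬛⬛⬛⬛⬛⬛❓❓
❓⬛⬛⬛⬛⬛⬛⬛❓❓

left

❓❓❓❓❓❓❓❓❓❓
❓❓❓❓❓❓❓❓❓❓
❓❓❓❓❓❓❓❓❓❓
❓❓❓⬛⬛⬛⬛⬛⬛❓
❓❓⬛⬛⬛⬛⬛⬛⬛❓
❓❓⬛⬜⬜🔴⬜⬛⬛❓
❓❓⬜⬜⬜⬜⬜⬛⬛❓
❓❓⬛⬜⬜⬜⬜⬛⬛❓
❓❓⬛⬛⬛⬛⬛⬛⬛❓
❓❓⬛⬛⬛⬛⬛⬛⬛❓

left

❓❓❓❓❓❓❓❓❓❓
❓❓❓❓❓❓❓❓❓❓
❓❓❓❓❓❓❓❓❓❓
❓❓❓⬛⬛⬛⬛⬛⬛⬛
❓❓❓⬛⬛⬛⬛⬛⬛⬛
❓❓❓⬛⬜🔴⬜⬜⬛⬛
❓❓❓⬜⬜⬜⬜⬜⬛⬛
❓❓❓⬛⬜⬜⬜⬜⬛⬛
❓❓❓⬛⬛⬛⬛⬛⬛⬛
❓❓❓⬛⬛⬛⬛⬛⬛⬛

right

❓❓❓❓❓❓❓❓❓❓
❓❓❓❓❓❓❓❓❓❓
❓❓❓❓❓❓❓❓❓❓
❓❓⬛⬛⬛⬛⬛⬛⬛❓
❓❓⬛⬛⬛⬛⬛⬛⬛❓
❓❓⬛⬜⬜🔴⬜⬛⬛❓
❓❓⬜⬜⬜⬜⬜⬛⬛❓
❓❓⬛⬜⬜⬜⬜⬛⬛❓
❓❓⬛⬛⬛⬛⬛⬛⬛❓
❓❓⬛⬛⬛⬛⬛⬛⬛❓

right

❓❓❓❓❓❓❓❓❓❓
❓❓❓❓❓❓❓❓❓❓
❓❓❓❓❓❓❓❓❓❓
❓⬛⬛⬛⬛⬛⬛⬛❓❓
❓⬛⬛⬛⬛⬛⬛⬛❓❓
❓⬛⬜⬜⬜🔴⬛⬛❓❓
❓⬜⬜⬜⬜⬜⬛⬛❓❓
❓⬛⬜⬜⬜⬜⬛⬛❓❓
❓⬛⬛⬛⬛⬛⬛⬛❓❓
❓⬛⬛⬛⬛⬛⬛⬛❓❓

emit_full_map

⬛⬛⬛⬛⬛⬛⬛
⬛⬛⬛⬛⬛⬛⬛
⬛⬜⬜⬜🔴⬛⬛
⬜⬜⬜⬜⬜⬛⬛
⬛⬜⬜⬜⬜⬛⬛
⬛⬛⬛⬛⬛⬛⬛
⬛⬛⬛⬛⬛⬛⬛


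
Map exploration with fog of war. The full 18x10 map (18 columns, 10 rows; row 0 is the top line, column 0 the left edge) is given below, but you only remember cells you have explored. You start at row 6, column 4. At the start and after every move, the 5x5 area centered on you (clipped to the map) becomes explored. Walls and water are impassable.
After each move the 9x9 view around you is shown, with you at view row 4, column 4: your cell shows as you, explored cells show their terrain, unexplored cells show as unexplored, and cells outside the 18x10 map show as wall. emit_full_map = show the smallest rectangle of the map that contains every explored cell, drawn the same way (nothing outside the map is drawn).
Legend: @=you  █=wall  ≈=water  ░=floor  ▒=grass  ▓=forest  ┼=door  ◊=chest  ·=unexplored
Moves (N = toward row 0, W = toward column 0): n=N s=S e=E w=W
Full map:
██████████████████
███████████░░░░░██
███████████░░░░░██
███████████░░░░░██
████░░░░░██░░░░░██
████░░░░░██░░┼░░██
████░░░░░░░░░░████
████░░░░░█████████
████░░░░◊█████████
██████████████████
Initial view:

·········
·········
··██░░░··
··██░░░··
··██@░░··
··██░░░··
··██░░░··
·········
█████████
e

·········
·········
·██░░░░··
·██░░░░··
·██░@░░··
·██░░░░··
·██░░░░··
·········
█████████

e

·········
·········
██░░░░░··
██░░░░░··
██░░@░░··
██░░░░░··
██░░░░◊··
·········
█████████

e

·········
·········
█░░░░░█··
█░░░░░█··
█░░░@░░··
█░░░░░█··
█░░░░◊█··
·········
█████████

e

·········
·········
░░░░░██··
░░░░░██··
░░░░@░░··
░░░░░██··
░░░░◊██··
·········
█████████

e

·········
·········
░░░░██░··
░░░░██░··
░░░░@░░··
░░░░███··
░░░◊███··
·········
█████████

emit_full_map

██░░░░░██░
██░░░░░██░
██░░░░░@░░
██░░░░░███
██░░░░◊███

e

·········
·········
░░░██░░··
░░░██░░··
░░░░@░░··
░░░████··
░░◊████··
·········
█████████

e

·········
·········
░░██░░░··
░░██░░┼··
░░░░@░░··
░░█████··
░◊█████··
·········
█████████

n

·········
·········
··██░░░··
░░██░░░··
░░██@░┼··
░░░░░░░··
░░█████··
░◊█████··
·········

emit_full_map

·······██░░░
██░░░░░██░░░
██░░░░░██@░┼
██░░░░░░░░░░
██░░░░░█████
██░░░░◊█████


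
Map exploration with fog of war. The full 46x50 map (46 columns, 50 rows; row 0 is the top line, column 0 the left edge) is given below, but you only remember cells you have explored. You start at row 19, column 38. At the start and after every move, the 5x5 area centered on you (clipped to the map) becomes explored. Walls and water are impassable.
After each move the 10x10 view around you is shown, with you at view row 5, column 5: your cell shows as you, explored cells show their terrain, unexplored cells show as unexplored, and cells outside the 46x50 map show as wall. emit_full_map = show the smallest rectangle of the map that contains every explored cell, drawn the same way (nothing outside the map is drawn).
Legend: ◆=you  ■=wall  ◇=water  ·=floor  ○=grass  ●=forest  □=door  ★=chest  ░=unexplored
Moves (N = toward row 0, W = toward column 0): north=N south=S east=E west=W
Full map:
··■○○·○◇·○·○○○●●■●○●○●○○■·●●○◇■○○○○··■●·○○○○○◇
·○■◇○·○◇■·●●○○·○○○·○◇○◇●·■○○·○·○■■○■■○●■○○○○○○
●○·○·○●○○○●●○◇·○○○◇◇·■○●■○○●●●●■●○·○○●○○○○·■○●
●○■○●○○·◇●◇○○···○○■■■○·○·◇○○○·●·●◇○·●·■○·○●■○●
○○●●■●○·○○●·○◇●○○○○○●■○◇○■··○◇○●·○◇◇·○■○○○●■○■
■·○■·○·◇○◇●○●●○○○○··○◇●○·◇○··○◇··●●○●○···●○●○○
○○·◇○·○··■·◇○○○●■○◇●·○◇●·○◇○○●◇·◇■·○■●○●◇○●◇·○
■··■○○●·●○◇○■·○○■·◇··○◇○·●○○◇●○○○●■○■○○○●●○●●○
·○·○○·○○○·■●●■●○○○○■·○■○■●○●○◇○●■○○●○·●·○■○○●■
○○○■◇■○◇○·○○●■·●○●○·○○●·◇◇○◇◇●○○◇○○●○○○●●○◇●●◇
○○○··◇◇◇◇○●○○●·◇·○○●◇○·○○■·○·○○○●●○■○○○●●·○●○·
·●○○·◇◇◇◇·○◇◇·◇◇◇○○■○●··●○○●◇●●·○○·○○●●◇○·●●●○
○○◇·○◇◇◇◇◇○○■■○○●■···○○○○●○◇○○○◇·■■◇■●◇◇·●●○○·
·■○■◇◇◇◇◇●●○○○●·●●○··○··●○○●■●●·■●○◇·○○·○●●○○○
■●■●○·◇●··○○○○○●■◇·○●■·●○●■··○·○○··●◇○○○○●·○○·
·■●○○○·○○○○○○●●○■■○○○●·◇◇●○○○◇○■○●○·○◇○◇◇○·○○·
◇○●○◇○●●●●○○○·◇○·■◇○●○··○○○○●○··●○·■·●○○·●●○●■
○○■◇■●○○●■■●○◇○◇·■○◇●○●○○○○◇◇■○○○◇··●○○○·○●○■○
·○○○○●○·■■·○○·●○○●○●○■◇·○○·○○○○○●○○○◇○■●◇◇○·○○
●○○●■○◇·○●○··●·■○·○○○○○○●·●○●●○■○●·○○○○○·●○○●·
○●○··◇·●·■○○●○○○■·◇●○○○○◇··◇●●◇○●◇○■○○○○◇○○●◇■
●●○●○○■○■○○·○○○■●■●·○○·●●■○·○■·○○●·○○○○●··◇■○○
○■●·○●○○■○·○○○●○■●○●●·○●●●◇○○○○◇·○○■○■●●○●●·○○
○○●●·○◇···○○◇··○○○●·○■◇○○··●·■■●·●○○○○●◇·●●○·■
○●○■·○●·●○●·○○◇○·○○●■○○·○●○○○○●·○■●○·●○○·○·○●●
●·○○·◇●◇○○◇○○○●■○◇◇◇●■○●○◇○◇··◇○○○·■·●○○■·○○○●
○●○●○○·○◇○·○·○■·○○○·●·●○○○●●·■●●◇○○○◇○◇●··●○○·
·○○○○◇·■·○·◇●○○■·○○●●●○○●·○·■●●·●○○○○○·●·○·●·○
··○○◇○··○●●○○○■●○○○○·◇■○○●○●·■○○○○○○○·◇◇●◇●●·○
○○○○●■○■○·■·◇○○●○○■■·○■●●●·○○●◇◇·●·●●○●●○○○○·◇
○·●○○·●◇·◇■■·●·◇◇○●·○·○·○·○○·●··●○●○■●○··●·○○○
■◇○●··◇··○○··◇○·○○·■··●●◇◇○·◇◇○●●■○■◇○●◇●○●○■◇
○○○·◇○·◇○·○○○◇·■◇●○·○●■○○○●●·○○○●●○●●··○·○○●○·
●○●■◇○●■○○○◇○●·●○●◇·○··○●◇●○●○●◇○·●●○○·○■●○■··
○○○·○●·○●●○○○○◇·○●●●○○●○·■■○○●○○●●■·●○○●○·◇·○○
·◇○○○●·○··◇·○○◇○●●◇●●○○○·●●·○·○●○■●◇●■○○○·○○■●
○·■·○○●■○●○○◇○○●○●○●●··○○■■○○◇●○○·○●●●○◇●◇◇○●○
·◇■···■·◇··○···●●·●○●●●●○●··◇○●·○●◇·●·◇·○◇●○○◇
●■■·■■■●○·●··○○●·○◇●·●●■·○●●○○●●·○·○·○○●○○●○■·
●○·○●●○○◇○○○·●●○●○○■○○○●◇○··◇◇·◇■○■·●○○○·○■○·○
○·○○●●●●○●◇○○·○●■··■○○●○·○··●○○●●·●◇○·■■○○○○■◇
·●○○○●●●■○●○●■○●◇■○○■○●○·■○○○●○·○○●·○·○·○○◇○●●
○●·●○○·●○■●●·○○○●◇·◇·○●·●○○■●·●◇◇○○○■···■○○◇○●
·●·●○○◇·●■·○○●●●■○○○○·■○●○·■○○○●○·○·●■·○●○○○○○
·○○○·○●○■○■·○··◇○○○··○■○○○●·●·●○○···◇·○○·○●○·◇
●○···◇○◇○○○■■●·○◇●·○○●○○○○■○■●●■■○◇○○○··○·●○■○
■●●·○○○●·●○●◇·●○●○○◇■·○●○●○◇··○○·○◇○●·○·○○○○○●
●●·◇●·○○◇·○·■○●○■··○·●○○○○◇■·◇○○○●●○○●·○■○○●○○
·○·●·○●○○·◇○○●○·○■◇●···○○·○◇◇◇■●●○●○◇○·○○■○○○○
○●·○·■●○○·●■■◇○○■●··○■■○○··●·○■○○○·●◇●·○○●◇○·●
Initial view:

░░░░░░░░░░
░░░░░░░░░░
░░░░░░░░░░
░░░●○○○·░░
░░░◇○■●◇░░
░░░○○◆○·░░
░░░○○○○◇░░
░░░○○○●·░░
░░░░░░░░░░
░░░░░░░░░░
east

░░░░░░░░░░
░░░░░░░░░░
░░░░░░░░░░
░░●○○○·○░░
░░◇○■●◇◇░░
░░○○○◆·●░░
░░○○○○◇○░░
░░○○○●··░░
░░░░░░░░░░
░░░░░░░░░░

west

░░░░░░░░░░
░░░░░░░░░░
░░░░░░░░░░
░░░●○○○·○░
░░░◇○■●◇◇░
░░░○○◆○·●░
░░░○○○○◇○░
░░░○○○●··░
░░░░░░░░░░
░░░░░░░░░░

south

░░░░░░░░░░
░░░░░░░░░░
░░░●○○○·○░
░░░◇○■●◇◇░
░░░○○○○·●░
░░░○○◆○◇○░
░░░○○○●··░
░░░○■●●○░░
░░░░░░░░░░
░░░░░░░░░░

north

░░░░░░░░░░
░░░░░░░░░░
░░░░░░░░░░
░░░●○○○·○░
░░░◇○■●◇◇░
░░░○○◆○·●░
░░░○○○○◇○░
░░░○○○●··░
░░░○■●●○░░
░░░░░░░░░░

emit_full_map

●○○○·○
◇○■●◇◇
○○◆○·●
○○○○◇○
○○○●··
○■●●○░

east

░░░░░░░░░░
░░░░░░░░░░
░░░░░░░░░░
░░●○○○·○░░
░░◇○■●◇◇░░
░░○○○◆·●░░
░░○○○○◇○░░
░░○○○●··░░
░░○■●●○░░░
░░░░░░░░░░

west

░░░░░░░░░░
░░░░░░░░░░
░░░░░░░░░░
░░░●○○○·○░
░░░◇○■●◇◇░
░░░○○◆○·●░
░░░○○○○◇○░
░░░○○○●··░
░░░○■●●○░░
░░░░░░░░░░

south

░░░░░░░░░░
░░░░░░░░░░
░░░●○○○·○░
░░░◇○■●◇◇░
░░░○○○○·●░
░░░○○◆○◇○░
░░░○○○●··░
░░░○■●●○░░
░░░░░░░░░░
░░░░░░░░░░

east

░░░░░░░░░░
░░░░░░░░░░
░░●○○○·○░░
░░◇○■●◇◇░░
░░○○○○·●░░
░░○○○◆◇○░░
░░○○○●··░░
░░○■●●○●░░
░░░░░░░░░░
░░░░░░░░░░

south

░░░░░░░░░░
░░●○○○·○░░
░░◇○■●◇◇░░
░░○○○○·●░░
░░○○○○◇○░░
░░○○○◆··░░
░░○■●●○●░░
░░░○●◇·●░░
░░░░░░░░░░
░░░░░░░░░░

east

░░░░░░░░░░
░●○○○·○░░░
░◇○■●◇◇░░░
░○○○○·●○░░
░○○○○◇○○░░
░○○○●◆·◇░░
░○■●●○●●░░
░░○●◇·●●░░
░░░░░░░░░░
░░░░░░░░░░

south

░●○○○·○░░░
░◇○■●◇◇░░░
░○○○○·●○░░
░○○○○◇○○░░
░○○○●··◇░░
░○■●●◆●●░░
░░○●◇·●●░░
░░░○○·○·░░
░░░░░░░░░░
░░░░░░░░░░

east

●○○○·○░░░░
◇○■●◇◇░░░░
○○○○·●○░░░
○○○○◇○○●░░
○○○●··◇■░░
○■●●○◆●·░░
░○●◇·●●○░░
░░○○·○·○░░
░░░░░░░░░░
░░░░░░░░░░

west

░●○○○·○░░░
░◇○■●◇◇░░░
░○○○○·●○░░
░○○○○◇○○●░
░○○○●··◇■░
░○■●●◆●●·░
░░○●◇·●●○░
░░░○○·○·○░
░░░░░░░░░░
░░░░░░░░░░

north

░░░░░░░░░░
░●○○○·○░░░
░◇○■●◇◇░░░
░○○○○·●○░░
░○○○○◇○○●░
░○○○●◆·◇■░
░○■●●○●●·░
░░○●◇·●●○░
░░░○○·○·○░
░░░░░░░░░░

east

░░░░░░░░░░
●○○○·○░░░░
◇○■●◇◇░░░░
○○○○·●○○░░
○○○○◇○○●░░
○○○●·◆◇■░░
○■●●○●●·░░
░○●◇·●●○░░
░░○○·○·○░░
░░░░░░░░░░

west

░░░░░░░░░░
░●○○○·○░░░
░◇○■●◇◇░░░
░○○○○·●○○░
░○○○○◇○○●░
░○○○●◆·◇■░
░○■●●○●●·░
░░○●◇·●●○░
░░░○○·○·○░
░░░░░░░░░░

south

░●○○○·○░░░
░◇○■●◇◇░░░
░○○○○·●○○░
░○○○○◇○○●░
░○○○●··◇■░
░○■●●◆●●·░
░░○●◇·●●○░
░░░○○·○·○░
░░░░░░░░░░
░░░░░░░░░░

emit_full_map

●○○○·○░░
◇○■●◇◇░░
○○○○·●○○
○○○○◇○○●
○○○●··◇■
○■●●◆●●·
░○●◇·●●○
░░○○·○·○

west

░░●○○○·○░░
░░◇○■●◇◇░░
░░○○○○·●○○
░░○○○○◇○○●
░░○○○●··◇■
░░○■●◆○●●·
░░░○●◇·●●○
░░░●○○·○·○
░░░░░░░░░░
░░░░░░░░░░

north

░░░░░░░░░░
░░●○○○·○░░
░░◇○■●◇◇░░
░░○○○○·●○○
░░○○○○◇○○●
░░○○○◆··◇■
░░○■●●○●●·
░░░○●◇·●●○
░░░●○○·○·○
░░░░░░░░░░

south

░░●○○○·○░░
░░◇○■●◇◇░░
░░○○○○·●○○
░░○○○○◇○○●
░░○○○●··◇■
░░○■●◆○●●·
░░░○●◇·●●○
░░░●○○·○·○
░░░░░░░░░░
░░░░░░░░░░

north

░░░░░░░░░░
░░●○○○·○░░
░░◇○■●◇◇░░
░░○○○○·●○○
░░○○○○◇○○●
░░○○○◆··◇■
░░○■●●○●●·
░░░○●◇·●●○
░░░●○○·○·○
░░░░░░░░░░

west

░░░░░░░░░░
░░░●○○○·○░
░░░◇○■●◇◇░
░░░○○○○·●○
░░░○○○○◇○○
░░░○○◆●··◇
░░░○■●●○●●
░░░○○●◇·●●
░░░░●○○·○·
░░░░░░░░░░

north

░░░░░░░░░░
░░░░░░░░░░
░░░●○○○·○░
░░░◇○■●◇◇░
░░░○○○○·●○
░░░○○◆○◇○○
░░░○○○●··◇
░░░○■●●○●●
░░░○○●◇·●●
░░░░●○○·○·

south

░░░░░░░░░░
░░░●○○○·○░
░░░◇○■●◇◇░
░░░○○○○·●○
░░░○○○○◇○○
░░░○○◆●··◇
░░░○■●●○●●
░░░○○●◇·●●
░░░░●○○·○·
░░░░░░░░░░

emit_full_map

●○○○·○░░
◇○■●◇◇░░
○○○○·●○○
○○○○◇○○●
○○◆●··◇■
○■●●○●●·
○○●◇·●●○
░●○○·○·○
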